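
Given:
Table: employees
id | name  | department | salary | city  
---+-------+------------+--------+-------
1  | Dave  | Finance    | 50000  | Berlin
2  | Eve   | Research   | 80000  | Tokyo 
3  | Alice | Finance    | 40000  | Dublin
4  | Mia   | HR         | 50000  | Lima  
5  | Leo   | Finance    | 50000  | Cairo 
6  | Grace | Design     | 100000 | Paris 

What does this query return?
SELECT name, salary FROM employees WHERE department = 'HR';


Filtering: department = 'HR'
Matching rows: 1

1 rows:
Mia, 50000


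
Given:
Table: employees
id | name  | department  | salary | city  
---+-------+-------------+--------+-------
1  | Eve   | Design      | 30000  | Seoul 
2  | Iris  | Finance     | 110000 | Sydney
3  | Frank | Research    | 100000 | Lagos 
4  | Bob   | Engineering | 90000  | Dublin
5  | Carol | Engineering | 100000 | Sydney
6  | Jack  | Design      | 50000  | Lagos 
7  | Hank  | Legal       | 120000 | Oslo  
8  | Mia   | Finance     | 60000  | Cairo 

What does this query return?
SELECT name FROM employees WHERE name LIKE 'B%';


LIKE 'B%' matches names starting with 'B'
Matching: 1

1 rows:
Bob


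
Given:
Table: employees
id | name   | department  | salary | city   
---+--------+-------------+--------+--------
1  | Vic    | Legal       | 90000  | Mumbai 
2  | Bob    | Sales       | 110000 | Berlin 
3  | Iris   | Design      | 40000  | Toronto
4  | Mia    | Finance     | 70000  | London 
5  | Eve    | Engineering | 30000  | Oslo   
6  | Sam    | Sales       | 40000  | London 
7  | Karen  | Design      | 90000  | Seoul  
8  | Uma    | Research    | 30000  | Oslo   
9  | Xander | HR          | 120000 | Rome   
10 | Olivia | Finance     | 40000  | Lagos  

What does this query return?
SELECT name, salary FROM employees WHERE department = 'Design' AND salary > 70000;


Filtering: department = 'Design' AND salary > 70000
Matching: 1 rows

1 rows:
Karen, 90000


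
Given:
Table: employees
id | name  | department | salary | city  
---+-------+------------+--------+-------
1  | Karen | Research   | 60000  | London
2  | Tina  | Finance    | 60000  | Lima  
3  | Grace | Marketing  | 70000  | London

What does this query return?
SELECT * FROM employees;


SELECT * returns all 3 rows with all columns

3 rows:
1, Karen, Research, 60000, London
2, Tina, Finance, 60000, Lima
3, Grace, Marketing, 70000, London


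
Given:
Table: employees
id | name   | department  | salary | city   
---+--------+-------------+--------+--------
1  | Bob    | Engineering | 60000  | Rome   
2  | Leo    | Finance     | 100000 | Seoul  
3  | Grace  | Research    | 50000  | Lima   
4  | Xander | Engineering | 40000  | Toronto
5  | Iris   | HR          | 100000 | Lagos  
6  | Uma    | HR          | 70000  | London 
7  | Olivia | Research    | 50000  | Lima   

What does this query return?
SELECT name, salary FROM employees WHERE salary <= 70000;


Filtering: salary <= 70000
Matching: 5 rows

5 rows:
Bob, 60000
Grace, 50000
Xander, 40000
Uma, 70000
Olivia, 50000


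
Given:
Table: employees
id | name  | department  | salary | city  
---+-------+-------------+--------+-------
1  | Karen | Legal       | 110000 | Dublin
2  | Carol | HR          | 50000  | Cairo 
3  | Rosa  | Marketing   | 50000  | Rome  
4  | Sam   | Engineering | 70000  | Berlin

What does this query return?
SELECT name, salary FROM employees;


Projecting columns: name, salary

4 rows:
Karen, 110000
Carol, 50000
Rosa, 50000
Sam, 70000


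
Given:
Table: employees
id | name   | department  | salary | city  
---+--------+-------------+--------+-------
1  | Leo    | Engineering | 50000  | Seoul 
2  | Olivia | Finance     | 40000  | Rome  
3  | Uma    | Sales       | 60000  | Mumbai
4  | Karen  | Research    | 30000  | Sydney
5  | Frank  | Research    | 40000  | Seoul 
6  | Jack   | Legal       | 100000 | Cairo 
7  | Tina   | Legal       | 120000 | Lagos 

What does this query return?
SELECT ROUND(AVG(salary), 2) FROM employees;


SUM(salary) = 440000
COUNT = 7
ROUND(AVG, 2) = ROUND(440000 / 7, 2) = 62857.14

62857.14


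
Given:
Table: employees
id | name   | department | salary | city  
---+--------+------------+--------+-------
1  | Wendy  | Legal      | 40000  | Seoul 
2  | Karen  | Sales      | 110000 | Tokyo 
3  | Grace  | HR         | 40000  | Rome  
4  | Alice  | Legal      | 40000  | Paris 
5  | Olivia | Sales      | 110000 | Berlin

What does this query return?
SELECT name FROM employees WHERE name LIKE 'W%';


LIKE 'W%' matches names starting with 'W'
Matching: 1

1 rows:
Wendy


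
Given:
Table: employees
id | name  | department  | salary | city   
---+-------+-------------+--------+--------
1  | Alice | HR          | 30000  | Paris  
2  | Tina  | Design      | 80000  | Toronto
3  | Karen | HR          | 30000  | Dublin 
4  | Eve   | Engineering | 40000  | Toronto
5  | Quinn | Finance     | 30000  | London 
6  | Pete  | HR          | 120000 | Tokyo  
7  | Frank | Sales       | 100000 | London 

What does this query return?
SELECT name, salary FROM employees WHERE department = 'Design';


Filtering: department = 'Design'
Matching rows: 1

1 rows:
Tina, 80000


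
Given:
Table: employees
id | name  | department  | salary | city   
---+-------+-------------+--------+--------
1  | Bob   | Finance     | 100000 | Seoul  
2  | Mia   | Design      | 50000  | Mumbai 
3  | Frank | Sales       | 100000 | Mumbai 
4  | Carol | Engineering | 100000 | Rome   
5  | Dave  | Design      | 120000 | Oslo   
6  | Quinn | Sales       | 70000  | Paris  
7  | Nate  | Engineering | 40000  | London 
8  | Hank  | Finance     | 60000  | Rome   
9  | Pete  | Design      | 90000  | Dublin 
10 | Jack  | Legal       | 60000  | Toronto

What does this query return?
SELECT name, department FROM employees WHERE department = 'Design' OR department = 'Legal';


Filtering: department = 'Design' OR 'Legal'
Matching: 4 rows

4 rows:
Mia, Design
Dave, Design
Pete, Design
Jack, Legal


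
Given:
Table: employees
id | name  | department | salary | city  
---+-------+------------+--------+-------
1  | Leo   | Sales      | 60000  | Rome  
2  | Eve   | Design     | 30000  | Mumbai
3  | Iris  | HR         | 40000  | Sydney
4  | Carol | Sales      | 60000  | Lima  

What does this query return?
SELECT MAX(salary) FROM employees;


Salaries: 60000, 30000, 40000, 60000
MAX = 60000

60000


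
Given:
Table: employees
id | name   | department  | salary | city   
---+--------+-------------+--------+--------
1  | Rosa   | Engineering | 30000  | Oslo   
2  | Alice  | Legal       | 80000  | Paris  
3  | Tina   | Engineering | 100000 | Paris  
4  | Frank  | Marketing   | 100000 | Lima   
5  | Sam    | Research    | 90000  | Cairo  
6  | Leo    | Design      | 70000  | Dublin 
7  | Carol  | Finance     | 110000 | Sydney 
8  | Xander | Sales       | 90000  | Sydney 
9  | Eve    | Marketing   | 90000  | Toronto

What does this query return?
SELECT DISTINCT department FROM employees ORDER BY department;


All 'department' values (row order): Engineering, Legal, Engineering, Marketing, Research, Design, Finance, Sales, Marketing
Removing duplicates leaves 7 unique value(s).

7 values:
Design
Engineering
Finance
Legal
Marketing
Research
Sales


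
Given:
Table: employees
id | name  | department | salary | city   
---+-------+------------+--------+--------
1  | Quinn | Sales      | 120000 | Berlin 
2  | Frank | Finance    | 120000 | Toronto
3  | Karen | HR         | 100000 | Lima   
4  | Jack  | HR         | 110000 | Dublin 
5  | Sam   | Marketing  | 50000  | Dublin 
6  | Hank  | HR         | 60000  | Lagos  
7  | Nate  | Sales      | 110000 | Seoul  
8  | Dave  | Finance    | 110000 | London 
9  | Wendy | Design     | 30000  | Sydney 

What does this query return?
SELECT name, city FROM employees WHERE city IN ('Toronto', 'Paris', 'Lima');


Filtering: city IN ('Toronto', 'Paris', 'Lima')
Matching: 2 rows

2 rows:
Frank, Toronto
Karen, Lima


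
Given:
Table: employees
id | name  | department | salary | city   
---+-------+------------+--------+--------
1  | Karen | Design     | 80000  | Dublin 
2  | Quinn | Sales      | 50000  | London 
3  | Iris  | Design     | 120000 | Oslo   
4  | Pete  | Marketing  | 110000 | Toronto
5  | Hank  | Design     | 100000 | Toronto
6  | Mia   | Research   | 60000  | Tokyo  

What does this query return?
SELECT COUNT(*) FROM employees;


COUNT(*) counts all rows

6


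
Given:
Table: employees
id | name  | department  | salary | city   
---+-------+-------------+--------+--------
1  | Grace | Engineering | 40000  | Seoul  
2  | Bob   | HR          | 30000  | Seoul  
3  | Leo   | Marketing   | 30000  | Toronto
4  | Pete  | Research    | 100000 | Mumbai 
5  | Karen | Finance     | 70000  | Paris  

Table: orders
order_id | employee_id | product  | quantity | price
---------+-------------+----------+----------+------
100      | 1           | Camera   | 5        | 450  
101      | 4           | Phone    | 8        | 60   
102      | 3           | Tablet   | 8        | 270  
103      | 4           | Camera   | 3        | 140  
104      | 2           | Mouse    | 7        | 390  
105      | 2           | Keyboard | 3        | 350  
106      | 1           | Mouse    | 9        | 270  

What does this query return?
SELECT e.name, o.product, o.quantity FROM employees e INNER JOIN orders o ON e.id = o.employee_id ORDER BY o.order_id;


Joining employees.id = orders.employee_id:
  employee Grace (id=1) -> order Camera
  employee Pete (id=4) -> order Phone
  employee Leo (id=3) -> order Tablet
  employee Pete (id=4) -> order Camera
  employee Bob (id=2) -> order Mouse
  employee Bob (id=2) -> order Keyboard
  employee Grace (id=1) -> order Mouse


7 rows:
Grace, Camera, 5
Pete, Phone, 8
Leo, Tablet, 8
Pete, Camera, 3
Bob, Mouse, 7
Bob, Keyboard, 3
Grace, Mouse, 9


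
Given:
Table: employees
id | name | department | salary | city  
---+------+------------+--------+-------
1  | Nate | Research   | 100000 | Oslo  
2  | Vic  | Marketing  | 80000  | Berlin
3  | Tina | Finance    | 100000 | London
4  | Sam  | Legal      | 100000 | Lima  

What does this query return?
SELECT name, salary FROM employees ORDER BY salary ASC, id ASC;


Sorting by salary ASC, then id ASC for ties

4 rows:
Vic, 80000
Nate, 100000
Tina, 100000
Sam, 100000


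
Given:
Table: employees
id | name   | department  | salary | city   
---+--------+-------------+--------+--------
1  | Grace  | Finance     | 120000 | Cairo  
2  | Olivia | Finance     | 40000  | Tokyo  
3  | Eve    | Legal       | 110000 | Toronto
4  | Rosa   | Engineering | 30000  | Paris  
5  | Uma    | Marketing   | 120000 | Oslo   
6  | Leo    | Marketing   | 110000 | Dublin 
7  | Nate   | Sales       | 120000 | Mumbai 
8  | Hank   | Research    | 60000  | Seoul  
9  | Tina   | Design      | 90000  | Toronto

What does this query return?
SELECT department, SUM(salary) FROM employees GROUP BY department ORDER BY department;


Summing salary within each department:
  Design: 90000 = 90000
  Engineering: 30000 = 30000
  Finance: 120000 + 40000 = 160000
  Legal: 110000 = 110000
  Marketing: 120000 + 110000 = 230000
  Research: 60000 = 60000
  Sales: 120000 = 120000


7 groups:
Design, 90000
Engineering, 30000
Finance, 160000
Legal, 110000
Marketing, 230000
Research, 60000
Sales, 120000


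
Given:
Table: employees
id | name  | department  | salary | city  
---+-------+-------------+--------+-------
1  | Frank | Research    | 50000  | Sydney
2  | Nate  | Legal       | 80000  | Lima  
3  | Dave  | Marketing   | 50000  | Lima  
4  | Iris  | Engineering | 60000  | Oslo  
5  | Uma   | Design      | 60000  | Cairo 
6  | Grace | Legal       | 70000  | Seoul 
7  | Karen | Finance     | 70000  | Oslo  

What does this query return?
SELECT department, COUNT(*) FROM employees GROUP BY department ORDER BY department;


Assigning each row to its department group:
  Frank -> Research
  Nate -> Legal
  Dave -> Marketing
  Iris -> Engineering
  Uma -> Design
  Grace -> Legal
  Karen -> Finance


6 groups:
Design, 1
Engineering, 1
Finance, 1
Legal, 2
Marketing, 1
Research, 1


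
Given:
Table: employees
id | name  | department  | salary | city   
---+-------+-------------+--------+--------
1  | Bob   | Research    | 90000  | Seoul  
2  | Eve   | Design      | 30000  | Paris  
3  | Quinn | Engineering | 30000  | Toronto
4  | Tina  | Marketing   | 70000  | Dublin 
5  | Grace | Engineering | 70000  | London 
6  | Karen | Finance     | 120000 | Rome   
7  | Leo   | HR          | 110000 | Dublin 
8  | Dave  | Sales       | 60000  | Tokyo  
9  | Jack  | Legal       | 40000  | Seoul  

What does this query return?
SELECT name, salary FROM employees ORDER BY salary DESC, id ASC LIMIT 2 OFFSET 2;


Sort by salary DESC (id ASC tiebreak), then skip 2 and take 2
Rows 3 through 4

2 rows:
Bob, 90000
Tina, 70000


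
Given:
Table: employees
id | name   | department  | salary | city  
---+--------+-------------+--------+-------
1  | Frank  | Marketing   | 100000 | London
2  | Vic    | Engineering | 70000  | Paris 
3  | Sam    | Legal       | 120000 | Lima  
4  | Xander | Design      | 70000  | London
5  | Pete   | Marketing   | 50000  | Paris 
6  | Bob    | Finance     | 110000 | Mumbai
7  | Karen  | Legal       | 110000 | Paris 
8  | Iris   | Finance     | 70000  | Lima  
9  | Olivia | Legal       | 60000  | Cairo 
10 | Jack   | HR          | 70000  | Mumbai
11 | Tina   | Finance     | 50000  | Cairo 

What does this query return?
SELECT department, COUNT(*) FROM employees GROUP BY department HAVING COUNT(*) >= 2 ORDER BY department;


Groups with count >= 2:
  Finance: 3 -> PASS
  Legal: 3 -> PASS
  Marketing: 2 -> PASS
  Design: 1 -> filtered out
  Engineering: 1 -> filtered out
  HR: 1 -> filtered out


3 groups:
Finance, 3
Legal, 3
Marketing, 2


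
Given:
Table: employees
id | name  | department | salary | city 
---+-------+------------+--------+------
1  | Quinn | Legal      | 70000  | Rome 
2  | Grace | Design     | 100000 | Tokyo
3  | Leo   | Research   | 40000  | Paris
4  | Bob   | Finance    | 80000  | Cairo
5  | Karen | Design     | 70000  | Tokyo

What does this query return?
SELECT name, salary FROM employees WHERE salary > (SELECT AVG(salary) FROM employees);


Subquery: AVG(salary) = 72000.0
Filtering: salary > 72000.0
  Grace (100000) -> MATCH
  Bob (80000) -> MATCH


2 rows:
Grace, 100000
Bob, 80000


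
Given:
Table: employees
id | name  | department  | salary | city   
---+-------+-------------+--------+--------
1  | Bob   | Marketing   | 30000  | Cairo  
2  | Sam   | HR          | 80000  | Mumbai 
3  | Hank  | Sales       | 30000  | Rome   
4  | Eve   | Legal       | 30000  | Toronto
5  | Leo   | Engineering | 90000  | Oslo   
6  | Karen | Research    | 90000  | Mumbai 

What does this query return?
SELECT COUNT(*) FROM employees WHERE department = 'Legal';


Counting rows where department = 'Legal'
  Eve -> MATCH


1


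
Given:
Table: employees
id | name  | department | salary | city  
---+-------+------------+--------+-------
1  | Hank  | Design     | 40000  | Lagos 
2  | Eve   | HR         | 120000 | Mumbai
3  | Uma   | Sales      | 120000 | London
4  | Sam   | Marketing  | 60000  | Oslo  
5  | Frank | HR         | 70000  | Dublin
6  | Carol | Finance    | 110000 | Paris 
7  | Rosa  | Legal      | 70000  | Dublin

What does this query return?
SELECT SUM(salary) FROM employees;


SUM(salary) = 40000 + 120000 + 120000 + 60000 + 70000 + 110000 + 70000 = 590000

590000


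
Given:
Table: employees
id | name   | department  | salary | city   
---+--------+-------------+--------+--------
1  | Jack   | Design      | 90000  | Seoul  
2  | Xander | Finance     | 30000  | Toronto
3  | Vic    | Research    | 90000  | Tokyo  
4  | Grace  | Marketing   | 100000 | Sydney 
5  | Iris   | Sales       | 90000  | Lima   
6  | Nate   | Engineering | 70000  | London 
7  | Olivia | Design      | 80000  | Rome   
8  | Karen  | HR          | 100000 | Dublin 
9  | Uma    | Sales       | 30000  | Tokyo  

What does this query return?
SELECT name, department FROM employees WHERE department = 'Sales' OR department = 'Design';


Filtering: department = 'Sales' OR 'Design'
Matching: 4 rows

4 rows:
Jack, Design
Iris, Sales
Olivia, Design
Uma, Sales


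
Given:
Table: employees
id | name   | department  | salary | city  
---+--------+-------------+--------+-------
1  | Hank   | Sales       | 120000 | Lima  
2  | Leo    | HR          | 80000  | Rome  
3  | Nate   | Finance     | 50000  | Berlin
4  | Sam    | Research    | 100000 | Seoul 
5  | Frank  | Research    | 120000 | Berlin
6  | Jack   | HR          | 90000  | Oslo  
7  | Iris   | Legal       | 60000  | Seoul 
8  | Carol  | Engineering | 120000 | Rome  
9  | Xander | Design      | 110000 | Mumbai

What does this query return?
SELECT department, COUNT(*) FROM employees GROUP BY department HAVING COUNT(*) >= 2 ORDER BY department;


Groups with count >= 2:
  HR: 2 -> PASS
  Research: 2 -> PASS
  Design: 1 -> filtered out
  Engineering: 1 -> filtered out
  Finance: 1 -> filtered out
  Legal: 1 -> filtered out
  Sales: 1 -> filtered out


2 groups:
HR, 2
Research, 2


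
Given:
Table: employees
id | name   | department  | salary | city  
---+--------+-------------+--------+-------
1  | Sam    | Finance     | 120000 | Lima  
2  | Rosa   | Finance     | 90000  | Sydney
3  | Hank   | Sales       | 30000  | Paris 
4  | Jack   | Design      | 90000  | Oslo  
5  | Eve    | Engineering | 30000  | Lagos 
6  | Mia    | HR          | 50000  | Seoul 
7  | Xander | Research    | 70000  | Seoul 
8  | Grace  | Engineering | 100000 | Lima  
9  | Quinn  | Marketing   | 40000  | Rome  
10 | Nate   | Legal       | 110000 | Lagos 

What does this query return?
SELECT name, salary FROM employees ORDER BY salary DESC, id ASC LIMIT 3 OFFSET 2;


Sort by salary DESC (id ASC tiebreak), then skip 2 and take 3
Rows 3 through 5

3 rows:
Grace, 100000
Rosa, 90000
Jack, 90000


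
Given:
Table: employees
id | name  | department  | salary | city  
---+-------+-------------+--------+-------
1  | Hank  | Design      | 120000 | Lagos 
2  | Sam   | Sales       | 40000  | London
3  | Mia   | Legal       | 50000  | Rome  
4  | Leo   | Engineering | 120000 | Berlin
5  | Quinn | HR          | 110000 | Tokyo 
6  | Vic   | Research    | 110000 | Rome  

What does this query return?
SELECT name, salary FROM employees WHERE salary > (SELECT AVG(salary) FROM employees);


Subquery: AVG(salary) = 91666.67
Filtering: salary > 91666.67
  Hank (120000) -> MATCH
  Leo (120000) -> MATCH
  Quinn (110000) -> MATCH
  Vic (110000) -> MATCH


4 rows:
Hank, 120000
Leo, 120000
Quinn, 110000
Vic, 110000


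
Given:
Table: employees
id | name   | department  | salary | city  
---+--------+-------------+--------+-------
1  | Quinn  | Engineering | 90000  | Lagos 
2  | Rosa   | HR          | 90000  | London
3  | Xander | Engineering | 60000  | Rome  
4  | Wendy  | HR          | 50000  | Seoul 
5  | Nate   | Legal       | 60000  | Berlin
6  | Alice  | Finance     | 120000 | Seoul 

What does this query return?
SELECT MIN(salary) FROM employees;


Salaries: 90000, 90000, 60000, 50000, 60000, 120000
MIN = 50000

50000


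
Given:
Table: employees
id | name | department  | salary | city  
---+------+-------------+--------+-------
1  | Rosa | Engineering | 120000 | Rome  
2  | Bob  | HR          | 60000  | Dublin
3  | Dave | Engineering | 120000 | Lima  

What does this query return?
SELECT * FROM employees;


SELECT * returns all 3 rows with all columns

3 rows:
1, Rosa, Engineering, 120000, Rome
2, Bob, HR, 60000, Dublin
3, Dave, Engineering, 120000, Lima


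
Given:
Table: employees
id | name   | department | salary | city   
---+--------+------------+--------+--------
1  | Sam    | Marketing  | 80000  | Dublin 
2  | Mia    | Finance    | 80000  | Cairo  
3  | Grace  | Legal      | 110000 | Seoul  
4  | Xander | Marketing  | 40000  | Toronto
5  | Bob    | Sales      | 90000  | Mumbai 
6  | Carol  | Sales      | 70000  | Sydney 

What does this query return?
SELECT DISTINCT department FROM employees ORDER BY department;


All 'department' values (row order): Marketing, Finance, Legal, Marketing, Sales, Sales
Removing duplicates leaves 4 unique value(s).

4 values:
Finance
Legal
Marketing
Sales


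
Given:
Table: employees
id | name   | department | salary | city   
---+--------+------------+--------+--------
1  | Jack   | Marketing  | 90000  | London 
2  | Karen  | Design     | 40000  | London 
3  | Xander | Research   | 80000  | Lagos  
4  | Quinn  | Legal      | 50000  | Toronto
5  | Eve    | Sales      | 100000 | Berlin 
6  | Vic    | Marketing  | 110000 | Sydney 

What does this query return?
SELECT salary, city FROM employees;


Projecting columns: salary, city

6 rows:
90000, London
40000, London
80000, Lagos
50000, Toronto
100000, Berlin
110000, Sydney


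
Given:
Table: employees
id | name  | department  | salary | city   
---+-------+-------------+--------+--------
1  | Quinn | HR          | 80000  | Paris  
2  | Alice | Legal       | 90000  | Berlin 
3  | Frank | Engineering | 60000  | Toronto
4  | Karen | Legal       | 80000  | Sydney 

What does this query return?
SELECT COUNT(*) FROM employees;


COUNT(*) counts all rows

4


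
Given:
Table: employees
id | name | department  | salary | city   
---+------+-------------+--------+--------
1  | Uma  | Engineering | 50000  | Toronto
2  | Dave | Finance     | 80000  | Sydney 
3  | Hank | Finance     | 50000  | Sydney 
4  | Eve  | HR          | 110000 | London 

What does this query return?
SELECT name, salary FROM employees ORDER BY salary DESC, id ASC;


Sorting by salary DESC, then id ASC for ties

4 rows:
Eve, 110000
Dave, 80000
Uma, 50000
Hank, 50000


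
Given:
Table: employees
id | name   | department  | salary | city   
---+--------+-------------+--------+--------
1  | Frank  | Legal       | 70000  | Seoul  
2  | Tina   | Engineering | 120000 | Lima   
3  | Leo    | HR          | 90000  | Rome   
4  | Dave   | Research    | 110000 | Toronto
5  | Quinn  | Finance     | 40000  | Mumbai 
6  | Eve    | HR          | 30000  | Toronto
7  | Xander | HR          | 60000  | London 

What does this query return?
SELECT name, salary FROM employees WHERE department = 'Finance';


Filtering: department = 'Finance'
Matching rows: 1

1 rows:
Quinn, 40000


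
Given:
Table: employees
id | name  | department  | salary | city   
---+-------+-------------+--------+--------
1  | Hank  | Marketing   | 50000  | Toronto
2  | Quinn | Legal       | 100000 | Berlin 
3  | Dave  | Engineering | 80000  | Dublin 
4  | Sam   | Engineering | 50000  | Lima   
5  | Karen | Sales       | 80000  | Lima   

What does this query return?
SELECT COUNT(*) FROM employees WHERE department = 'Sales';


Counting rows where department = 'Sales'
  Karen -> MATCH


1


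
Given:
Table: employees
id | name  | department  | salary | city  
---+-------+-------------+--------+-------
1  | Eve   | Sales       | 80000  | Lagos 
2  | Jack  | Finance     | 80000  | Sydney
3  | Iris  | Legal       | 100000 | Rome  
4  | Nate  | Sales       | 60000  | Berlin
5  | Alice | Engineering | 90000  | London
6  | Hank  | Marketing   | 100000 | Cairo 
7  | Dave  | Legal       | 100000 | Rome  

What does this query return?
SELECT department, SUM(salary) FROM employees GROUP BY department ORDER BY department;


Summing salary within each department:
  Engineering: 90000 = 90000
  Finance: 80000 = 80000
  Legal: 100000 + 100000 = 200000
  Marketing: 100000 = 100000
  Sales: 80000 + 60000 = 140000


5 groups:
Engineering, 90000
Finance, 80000
Legal, 200000
Marketing, 100000
Sales, 140000


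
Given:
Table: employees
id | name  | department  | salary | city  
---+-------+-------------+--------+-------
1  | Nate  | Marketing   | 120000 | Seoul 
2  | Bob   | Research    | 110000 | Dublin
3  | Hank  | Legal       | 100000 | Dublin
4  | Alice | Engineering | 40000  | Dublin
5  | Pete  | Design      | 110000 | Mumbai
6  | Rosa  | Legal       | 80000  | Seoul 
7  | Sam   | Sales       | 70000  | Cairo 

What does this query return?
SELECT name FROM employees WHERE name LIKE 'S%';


LIKE 'S%' matches names starting with 'S'
Matching: 1

1 rows:
Sam


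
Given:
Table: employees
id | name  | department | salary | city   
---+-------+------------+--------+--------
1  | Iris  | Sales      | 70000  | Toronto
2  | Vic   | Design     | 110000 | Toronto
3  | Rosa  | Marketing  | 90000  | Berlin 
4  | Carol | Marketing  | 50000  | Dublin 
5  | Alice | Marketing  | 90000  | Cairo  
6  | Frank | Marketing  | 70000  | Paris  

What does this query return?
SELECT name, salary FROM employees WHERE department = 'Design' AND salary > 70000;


Filtering: department = 'Design' AND salary > 70000
Matching: 1 rows

1 rows:
Vic, 110000


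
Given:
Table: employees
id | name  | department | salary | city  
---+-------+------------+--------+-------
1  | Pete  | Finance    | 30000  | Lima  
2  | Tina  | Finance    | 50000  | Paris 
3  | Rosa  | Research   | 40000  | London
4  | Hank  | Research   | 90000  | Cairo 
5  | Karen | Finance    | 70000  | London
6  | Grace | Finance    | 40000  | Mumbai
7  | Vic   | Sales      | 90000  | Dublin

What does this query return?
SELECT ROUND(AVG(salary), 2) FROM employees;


SUM(salary) = 410000
COUNT = 7
ROUND(AVG, 2) = ROUND(410000 / 7, 2) = 58571.43

58571.43


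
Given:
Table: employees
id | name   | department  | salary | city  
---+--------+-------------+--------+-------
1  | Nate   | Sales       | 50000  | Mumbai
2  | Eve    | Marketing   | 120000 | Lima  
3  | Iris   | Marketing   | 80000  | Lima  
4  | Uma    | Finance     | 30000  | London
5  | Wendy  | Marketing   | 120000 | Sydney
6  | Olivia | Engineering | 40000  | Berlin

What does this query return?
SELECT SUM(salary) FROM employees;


SUM(salary) = 50000 + 120000 + 80000 + 30000 + 120000 + 40000 = 440000

440000


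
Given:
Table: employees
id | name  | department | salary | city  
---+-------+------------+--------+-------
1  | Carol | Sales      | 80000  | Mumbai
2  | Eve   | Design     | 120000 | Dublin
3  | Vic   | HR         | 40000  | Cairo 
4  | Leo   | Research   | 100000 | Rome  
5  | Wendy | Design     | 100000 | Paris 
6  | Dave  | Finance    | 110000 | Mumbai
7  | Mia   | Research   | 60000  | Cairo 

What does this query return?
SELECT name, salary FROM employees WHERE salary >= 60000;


Filtering: salary >= 60000
Matching: 6 rows

6 rows:
Carol, 80000
Eve, 120000
Leo, 100000
Wendy, 100000
Dave, 110000
Mia, 60000


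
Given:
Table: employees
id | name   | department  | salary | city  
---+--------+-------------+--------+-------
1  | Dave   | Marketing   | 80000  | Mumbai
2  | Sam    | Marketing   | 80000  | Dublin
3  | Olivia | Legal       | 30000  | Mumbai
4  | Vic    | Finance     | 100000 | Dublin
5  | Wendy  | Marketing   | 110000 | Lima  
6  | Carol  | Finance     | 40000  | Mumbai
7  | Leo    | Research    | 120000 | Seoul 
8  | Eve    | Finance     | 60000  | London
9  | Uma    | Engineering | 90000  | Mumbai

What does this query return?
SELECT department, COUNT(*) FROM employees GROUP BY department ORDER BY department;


Assigning each row to its department group:
  Dave -> Marketing
  Sam -> Marketing
  Olivia -> Legal
  Vic -> Finance
  Wendy -> Marketing
  Carol -> Finance
  Leo -> Research
  Eve -> Finance
  Uma -> Engineering


5 groups:
Engineering, 1
Finance, 3
Legal, 1
Marketing, 3
Research, 1


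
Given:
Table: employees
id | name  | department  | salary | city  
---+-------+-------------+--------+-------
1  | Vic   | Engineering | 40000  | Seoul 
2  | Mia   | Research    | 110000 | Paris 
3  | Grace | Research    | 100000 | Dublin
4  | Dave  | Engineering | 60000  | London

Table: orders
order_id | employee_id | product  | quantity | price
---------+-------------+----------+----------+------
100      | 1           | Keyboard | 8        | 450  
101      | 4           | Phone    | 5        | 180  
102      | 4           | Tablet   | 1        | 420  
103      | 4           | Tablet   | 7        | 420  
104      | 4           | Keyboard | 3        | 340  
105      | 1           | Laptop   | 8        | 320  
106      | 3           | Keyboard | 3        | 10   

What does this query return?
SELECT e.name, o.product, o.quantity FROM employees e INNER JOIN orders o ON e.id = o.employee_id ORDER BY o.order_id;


Joining employees.id = orders.employee_id:
  employee Vic (id=1) -> order Keyboard
  employee Dave (id=4) -> order Phone
  employee Dave (id=4) -> order Tablet
  employee Dave (id=4) -> order Tablet
  employee Dave (id=4) -> order Keyboard
  employee Vic (id=1) -> order Laptop
  employee Grace (id=3) -> order Keyboard


7 rows:
Vic, Keyboard, 8
Dave, Phone, 5
Dave, Tablet, 1
Dave, Tablet, 7
Dave, Keyboard, 3
Vic, Laptop, 8
Grace, Keyboard, 3


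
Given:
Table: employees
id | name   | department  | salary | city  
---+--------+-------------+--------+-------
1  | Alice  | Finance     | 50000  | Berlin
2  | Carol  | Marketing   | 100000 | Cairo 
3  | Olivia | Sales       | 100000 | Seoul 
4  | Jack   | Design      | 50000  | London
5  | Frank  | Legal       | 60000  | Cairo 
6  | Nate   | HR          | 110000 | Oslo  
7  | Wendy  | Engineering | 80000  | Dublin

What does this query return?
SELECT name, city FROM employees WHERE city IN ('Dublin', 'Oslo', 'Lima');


Filtering: city IN ('Dublin', 'Oslo', 'Lima')
Matching: 2 rows

2 rows:
Nate, Oslo
Wendy, Dublin


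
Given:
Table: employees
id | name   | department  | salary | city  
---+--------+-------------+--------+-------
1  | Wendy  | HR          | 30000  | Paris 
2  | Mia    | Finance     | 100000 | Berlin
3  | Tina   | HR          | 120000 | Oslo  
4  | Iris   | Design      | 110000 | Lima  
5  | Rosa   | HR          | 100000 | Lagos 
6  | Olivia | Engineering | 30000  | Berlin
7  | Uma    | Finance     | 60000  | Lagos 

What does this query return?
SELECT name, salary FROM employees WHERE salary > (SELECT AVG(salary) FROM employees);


Subquery: AVG(salary) = 78571.43
Filtering: salary > 78571.43
  Mia (100000) -> MATCH
  Tina (120000) -> MATCH
  Iris (110000) -> MATCH
  Rosa (100000) -> MATCH


4 rows:
Mia, 100000
Tina, 120000
Iris, 110000
Rosa, 100000


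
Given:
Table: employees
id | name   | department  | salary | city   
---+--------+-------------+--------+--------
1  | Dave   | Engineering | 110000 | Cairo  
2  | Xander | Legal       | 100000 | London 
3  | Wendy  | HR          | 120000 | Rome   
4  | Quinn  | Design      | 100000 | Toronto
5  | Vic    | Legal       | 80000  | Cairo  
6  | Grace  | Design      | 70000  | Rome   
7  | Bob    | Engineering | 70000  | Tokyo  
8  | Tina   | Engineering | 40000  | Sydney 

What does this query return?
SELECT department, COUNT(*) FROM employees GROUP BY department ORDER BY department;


Assigning each row to its department group:
  Dave -> Engineering
  Xander -> Legal
  Wendy -> HR
  Quinn -> Design
  Vic -> Legal
  Grace -> Design
  Bob -> Engineering
  Tina -> Engineering


4 groups:
Design, 2
Engineering, 3
HR, 1
Legal, 2


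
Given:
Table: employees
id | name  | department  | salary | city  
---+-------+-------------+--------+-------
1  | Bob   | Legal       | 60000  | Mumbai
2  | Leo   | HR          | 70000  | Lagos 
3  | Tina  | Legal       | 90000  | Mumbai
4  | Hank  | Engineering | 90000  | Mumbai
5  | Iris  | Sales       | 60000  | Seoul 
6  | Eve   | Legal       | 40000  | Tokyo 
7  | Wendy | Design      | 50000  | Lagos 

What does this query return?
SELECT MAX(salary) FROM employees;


Salaries: 60000, 70000, 90000, 90000, 60000, 40000, 50000
MAX = 90000

90000


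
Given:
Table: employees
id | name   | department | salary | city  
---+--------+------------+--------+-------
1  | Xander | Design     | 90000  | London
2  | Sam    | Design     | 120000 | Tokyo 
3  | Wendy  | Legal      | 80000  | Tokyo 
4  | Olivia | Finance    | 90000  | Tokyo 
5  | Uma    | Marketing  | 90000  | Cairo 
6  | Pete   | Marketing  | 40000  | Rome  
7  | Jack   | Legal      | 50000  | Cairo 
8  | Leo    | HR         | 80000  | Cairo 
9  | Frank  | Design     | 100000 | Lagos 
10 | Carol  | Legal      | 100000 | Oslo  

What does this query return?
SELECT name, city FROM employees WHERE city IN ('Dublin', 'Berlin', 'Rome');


Filtering: city IN ('Dublin', 'Berlin', 'Rome')
Matching: 1 rows

1 rows:
Pete, Rome


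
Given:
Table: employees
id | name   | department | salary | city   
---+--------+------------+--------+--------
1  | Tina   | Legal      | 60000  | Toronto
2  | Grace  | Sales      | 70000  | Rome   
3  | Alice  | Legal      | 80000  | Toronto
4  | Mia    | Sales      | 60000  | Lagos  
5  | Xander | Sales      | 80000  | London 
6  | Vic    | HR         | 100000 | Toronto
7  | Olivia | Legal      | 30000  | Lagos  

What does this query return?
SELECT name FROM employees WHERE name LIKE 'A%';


LIKE 'A%' matches names starting with 'A'
Matching: 1

1 rows:
Alice


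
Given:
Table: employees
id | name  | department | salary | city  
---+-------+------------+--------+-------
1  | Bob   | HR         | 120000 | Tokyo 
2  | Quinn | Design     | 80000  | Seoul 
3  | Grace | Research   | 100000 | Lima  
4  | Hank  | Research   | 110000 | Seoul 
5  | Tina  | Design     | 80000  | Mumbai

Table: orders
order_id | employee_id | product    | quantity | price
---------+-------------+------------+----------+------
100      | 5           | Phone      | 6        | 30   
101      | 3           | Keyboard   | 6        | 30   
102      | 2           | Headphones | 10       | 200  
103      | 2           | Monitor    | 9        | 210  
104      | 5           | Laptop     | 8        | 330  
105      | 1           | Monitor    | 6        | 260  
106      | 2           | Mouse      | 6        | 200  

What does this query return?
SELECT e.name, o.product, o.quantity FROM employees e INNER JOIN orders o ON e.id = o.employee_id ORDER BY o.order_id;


Joining employees.id = orders.employee_id:
  employee Tina (id=5) -> order Phone
  employee Grace (id=3) -> order Keyboard
  employee Quinn (id=2) -> order Headphones
  employee Quinn (id=2) -> order Monitor
  employee Tina (id=5) -> order Laptop
  employee Bob (id=1) -> order Monitor
  employee Quinn (id=2) -> order Mouse


7 rows:
Tina, Phone, 6
Grace, Keyboard, 6
Quinn, Headphones, 10
Quinn, Monitor, 9
Tina, Laptop, 8
Bob, Monitor, 6
Quinn, Mouse, 6


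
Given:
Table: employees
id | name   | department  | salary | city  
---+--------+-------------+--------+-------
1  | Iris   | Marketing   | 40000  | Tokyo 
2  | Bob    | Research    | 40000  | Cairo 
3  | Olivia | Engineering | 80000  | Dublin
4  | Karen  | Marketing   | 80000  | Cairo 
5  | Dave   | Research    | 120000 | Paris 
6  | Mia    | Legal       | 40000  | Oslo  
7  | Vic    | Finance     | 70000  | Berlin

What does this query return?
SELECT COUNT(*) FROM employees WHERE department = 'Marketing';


Counting rows where department = 'Marketing'
  Iris -> MATCH
  Karen -> MATCH


2


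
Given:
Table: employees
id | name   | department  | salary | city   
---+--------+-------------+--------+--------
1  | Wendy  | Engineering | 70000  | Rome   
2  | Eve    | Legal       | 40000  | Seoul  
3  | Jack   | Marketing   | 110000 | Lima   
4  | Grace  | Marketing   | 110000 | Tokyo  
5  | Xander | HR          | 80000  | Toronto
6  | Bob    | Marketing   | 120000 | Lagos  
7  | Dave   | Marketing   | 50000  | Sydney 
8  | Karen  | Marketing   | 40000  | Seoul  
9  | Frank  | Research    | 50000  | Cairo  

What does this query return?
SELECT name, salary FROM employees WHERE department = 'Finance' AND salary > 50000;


Filtering: department = 'Finance' AND salary > 50000
Matching: 0 rows

Empty result set (0 rows)


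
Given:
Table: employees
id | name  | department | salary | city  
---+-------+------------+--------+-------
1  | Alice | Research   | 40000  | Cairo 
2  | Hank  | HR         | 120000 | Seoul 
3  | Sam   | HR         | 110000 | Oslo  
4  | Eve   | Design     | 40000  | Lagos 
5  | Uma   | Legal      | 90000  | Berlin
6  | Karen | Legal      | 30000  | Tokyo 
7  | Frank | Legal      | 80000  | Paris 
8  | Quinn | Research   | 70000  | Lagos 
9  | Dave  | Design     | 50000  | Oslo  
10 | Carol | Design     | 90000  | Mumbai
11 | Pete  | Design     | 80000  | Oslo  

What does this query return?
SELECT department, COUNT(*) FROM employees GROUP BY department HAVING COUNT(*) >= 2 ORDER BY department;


Groups with count >= 2:
  Design: 4 -> PASS
  HR: 2 -> PASS
  Legal: 3 -> PASS
  Research: 2 -> PASS


4 groups:
Design, 4
HR, 2
Legal, 3
Research, 2


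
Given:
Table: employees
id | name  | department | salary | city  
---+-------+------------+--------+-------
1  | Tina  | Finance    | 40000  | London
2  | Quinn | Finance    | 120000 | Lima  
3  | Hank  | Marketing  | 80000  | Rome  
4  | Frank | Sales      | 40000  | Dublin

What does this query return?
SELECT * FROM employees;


SELECT * returns all 4 rows with all columns

4 rows:
1, Tina, Finance, 40000, London
2, Quinn, Finance, 120000, Lima
3, Hank, Marketing, 80000, Rome
4, Frank, Sales, 40000, Dublin


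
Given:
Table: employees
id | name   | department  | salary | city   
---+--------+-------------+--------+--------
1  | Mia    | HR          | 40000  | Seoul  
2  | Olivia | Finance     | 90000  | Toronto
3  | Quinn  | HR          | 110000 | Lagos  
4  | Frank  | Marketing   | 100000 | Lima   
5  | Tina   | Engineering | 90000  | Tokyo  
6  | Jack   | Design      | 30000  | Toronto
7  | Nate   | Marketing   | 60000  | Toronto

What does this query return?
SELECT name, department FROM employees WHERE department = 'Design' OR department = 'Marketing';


Filtering: department = 'Design' OR 'Marketing'
Matching: 3 rows

3 rows:
Frank, Marketing
Jack, Design
Nate, Marketing


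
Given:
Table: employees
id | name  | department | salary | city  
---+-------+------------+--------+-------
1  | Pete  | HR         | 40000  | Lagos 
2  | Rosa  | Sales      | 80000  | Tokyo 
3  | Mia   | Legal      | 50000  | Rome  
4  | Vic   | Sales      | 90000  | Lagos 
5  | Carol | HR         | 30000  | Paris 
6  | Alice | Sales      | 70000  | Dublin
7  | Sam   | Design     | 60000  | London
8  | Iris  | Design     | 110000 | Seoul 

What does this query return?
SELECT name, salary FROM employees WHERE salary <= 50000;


Filtering: salary <= 50000
Matching: 3 rows

3 rows:
Pete, 40000
Mia, 50000
Carol, 30000


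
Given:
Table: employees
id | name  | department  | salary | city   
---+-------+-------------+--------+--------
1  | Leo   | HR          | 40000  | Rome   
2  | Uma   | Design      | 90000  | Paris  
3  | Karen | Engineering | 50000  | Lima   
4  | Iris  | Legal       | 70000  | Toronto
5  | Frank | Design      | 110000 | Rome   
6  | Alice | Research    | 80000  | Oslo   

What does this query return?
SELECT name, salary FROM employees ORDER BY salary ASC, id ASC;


Sorting by salary ASC, then id ASC for ties

6 rows:
Leo, 40000
Karen, 50000
Iris, 70000
Alice, 80000
Uma, 90000
Frank, 110000


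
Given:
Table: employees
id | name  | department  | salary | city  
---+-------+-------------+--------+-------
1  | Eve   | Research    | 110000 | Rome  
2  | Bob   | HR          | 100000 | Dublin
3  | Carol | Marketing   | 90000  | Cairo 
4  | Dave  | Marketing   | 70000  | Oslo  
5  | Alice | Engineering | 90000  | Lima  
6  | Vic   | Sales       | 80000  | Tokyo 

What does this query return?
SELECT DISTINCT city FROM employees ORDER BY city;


All 'city' values (row order): Rome, Dublin, Cairo, Oslo, Lima, Tokyo
Removing duplicates leaves 6 unique value(s).

6 values:
Cairo
Dublin
Lima
Oslo
Rome
Tokyo


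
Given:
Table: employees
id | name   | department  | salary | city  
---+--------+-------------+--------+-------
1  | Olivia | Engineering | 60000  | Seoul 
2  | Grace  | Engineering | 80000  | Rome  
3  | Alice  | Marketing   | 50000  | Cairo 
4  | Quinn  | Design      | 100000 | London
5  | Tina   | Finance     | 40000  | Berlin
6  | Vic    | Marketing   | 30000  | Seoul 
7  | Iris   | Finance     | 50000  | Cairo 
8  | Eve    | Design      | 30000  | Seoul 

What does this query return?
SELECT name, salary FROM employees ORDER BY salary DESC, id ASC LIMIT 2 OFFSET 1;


Sort by salary DESC (id ASC tiebreak), then skip 1 and take 2
Rows 2 through 3

2 rows:
Grace, 80000
Olivia, 60000


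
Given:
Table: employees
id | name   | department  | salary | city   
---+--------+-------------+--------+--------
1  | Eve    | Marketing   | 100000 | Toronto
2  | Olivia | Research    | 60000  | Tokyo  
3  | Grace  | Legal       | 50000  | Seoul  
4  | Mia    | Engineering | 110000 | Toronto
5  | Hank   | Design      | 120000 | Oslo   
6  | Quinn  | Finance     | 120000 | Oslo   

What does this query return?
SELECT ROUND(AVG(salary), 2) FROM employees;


SUM(salary) = 560000
COUNT = 6
ROUND(AVG, 2) = ROUND(560000 / 6, 2) = 93333.33

93333.33
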